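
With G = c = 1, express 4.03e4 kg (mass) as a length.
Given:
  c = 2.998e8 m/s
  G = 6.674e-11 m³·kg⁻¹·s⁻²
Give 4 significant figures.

2.992e-23 m

In G = c = 1 units mass has dimensions of length; the conversion factor is G/c².
4.03e4 kg × (G/c²) = 2.992e-23 m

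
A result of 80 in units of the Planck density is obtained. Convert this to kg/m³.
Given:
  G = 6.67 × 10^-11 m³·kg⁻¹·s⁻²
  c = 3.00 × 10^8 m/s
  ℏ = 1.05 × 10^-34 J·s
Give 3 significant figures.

One Planck density: ρ_P = c⁵/(ℏG²) = 5.20 × 10^96 kg/m³.
80 × 5.20 × 10^96 kg/m³ = 4.16 × 10^98 kg/m³

4.16 × 10^98 kg/m³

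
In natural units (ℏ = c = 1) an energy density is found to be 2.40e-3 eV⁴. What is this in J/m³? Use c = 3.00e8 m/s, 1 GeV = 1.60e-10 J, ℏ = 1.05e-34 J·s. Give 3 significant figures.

0.0503 J/m³

[E]/[L]³ = [E]⁴/(ℏc)³; restore (ℏc)⁻³.
1 GeV⁴ → 1/(ℏc)³ × (1 GeV in J)⁴ = 2.10e37 J/m³.
Convert the energy scale: 2.40e-3 eV⁴ = 2.40e-39 GeV⁴.
Result: 2.40e-39 × 2.10e37 = 0.0503 J/m³.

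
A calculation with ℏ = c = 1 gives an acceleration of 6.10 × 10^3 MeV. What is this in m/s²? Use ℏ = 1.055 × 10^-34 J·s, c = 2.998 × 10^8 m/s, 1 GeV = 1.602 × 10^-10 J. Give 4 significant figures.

Acceleration is [L]/[T]² = c·[E]/ℏ.
1 GeV → c/ℏ × (1 GeV in J) = 4.552 × 10^32 m/s².
Convert the energy scale: 6.10 × 10^3 MeV = 6.10 GeV.
Result: 6.10 × 4.552 × 10^32 = 2.777 × 10^33 m/s².

2.777 × 10^33 m/s²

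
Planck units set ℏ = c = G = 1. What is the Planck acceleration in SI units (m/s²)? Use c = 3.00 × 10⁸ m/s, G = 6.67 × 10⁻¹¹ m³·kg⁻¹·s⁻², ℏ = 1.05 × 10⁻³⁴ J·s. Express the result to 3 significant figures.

Dimensional analysis gives a_P = √(c⁷/(ℏG)).
  = √(3.12 × 10¹⁰³)
  = 5.59 × 10⁵¹ m/s²

5.59 × 10⁵¹ m/s²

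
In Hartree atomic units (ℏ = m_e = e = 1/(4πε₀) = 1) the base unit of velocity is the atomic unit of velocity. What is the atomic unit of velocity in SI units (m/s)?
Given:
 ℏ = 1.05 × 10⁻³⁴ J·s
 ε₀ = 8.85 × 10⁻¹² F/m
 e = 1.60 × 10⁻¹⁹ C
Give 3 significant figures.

v_au = e²/(4πε₀ℏ)
  = 2.56 × 10⁻³⁸ / 1.17 × 10⁻⁴⁴
  = 2.19 × 10⁶ m/s

2.19 × 10⁶ m/s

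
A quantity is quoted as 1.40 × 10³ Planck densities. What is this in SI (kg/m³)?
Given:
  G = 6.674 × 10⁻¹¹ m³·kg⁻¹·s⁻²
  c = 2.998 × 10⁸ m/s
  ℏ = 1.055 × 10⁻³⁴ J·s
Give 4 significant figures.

7.215 × 10⁹⁹ kg/m³

One Planck density: ρ_P = c⁵/(ℏG²) = 5.154 × 10⁹⁶ kg/m³.
1.40 × 10³ × 5.154 × 10⁹⁶ kg/m³ = 7.215 × 10⁹⁹ kg/m³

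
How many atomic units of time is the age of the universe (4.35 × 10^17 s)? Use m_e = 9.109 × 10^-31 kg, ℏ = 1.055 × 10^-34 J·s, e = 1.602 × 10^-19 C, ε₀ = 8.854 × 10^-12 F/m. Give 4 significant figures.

atomic unit of time: τ_au = (4πε₀)²ℏ³/(m_e e⁴) = 2.423 × 10^-17 s.
4.35 × 10^17 / 2.423 × 10^-17 = 1.795 × 10^34

1.795 × 10^34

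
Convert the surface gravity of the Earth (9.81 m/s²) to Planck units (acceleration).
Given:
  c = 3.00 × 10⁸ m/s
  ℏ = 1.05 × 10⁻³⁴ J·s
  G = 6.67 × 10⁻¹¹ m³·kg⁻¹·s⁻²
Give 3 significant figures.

Planck acceleration: a_P = √(c⁷/(ℏG)) = 5.59 × 10⁵¹ m/s².
9.81 / 5.59 × 10⁵¹ = 1.76 × 10⁻⁵¹

1.76 × 10⁻⁵¹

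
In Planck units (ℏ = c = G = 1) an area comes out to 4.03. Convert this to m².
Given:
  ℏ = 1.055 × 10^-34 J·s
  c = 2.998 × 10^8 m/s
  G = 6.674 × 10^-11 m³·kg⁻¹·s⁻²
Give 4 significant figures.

One Planck area: A_P = ℏG/c³ = 2.613 × 10^-70 m².
4.03 × 2.613 × 10^-70 m² = 1.053 × 10^-69 m²

1.053 × 10^-69 m²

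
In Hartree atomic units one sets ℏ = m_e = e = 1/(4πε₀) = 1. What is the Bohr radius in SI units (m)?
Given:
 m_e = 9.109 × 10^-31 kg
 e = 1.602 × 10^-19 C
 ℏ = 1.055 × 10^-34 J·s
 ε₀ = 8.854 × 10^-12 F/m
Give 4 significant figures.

a₀ = 4πε₀ℏ²/(m_e e²)
  = 1.238 × 10^-78 / 2.338 × 10^-68
  = 5.297 × 10^-11 m

5.297 × 10^-11 m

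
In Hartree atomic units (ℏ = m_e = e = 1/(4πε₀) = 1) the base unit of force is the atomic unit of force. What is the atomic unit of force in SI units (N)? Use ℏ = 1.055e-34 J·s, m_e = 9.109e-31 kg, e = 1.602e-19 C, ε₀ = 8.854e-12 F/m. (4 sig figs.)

F_au = E_h/a₀ = m_e²e⁶/((4πε₀)³ℏ⁴)
E_h = 4.354e-18 J
a₀ = 5.297e-11 m
E_h/a₀ = 8.220e-8 N

8.220e-8 N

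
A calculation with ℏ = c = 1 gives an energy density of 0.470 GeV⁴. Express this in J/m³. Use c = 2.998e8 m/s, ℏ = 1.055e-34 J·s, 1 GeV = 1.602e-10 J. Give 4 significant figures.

[E]/[L]³ = [E]⁴/(ℏc)³; restore (ℏc)⁻³.
1 GeV⁴ → 1/(ℏc)³ × (1 GeV in J)⁴ = 2.082e37 J/m³.
Result: 0.470 × 2.082e37 = 9.784e36 J/m³.

9.784e36 J/m³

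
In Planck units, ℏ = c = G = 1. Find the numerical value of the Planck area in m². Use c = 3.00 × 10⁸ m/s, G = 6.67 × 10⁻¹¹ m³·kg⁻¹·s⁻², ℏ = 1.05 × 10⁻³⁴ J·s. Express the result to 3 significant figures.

2.59 × 10⁻⁷⁰ m²

The unique combination of the constants set to 1 with dimensions of area is A_P = ℏG/c³.
  = 7.00 × 10⁻⁴⁵ / 2.70 × 10²⁵
  = 2.59 × 10⁻⁷⁰ m²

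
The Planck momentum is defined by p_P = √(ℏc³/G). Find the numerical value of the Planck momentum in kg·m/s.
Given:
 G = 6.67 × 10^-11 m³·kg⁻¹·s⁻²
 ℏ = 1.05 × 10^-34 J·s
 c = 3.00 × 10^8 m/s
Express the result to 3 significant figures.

p_P = √(ℏc³/G)
  = √(42.5)
  = 6.52 kg·m/s

6.52 kg·m/s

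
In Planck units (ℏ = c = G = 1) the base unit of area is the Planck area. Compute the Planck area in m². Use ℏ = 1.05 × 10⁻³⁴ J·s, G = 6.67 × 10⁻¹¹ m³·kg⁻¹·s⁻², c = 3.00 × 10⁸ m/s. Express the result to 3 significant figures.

2.59 × 10⁻⁷⁰ m²

A_P = ℏG/c³
  = 7.00 × 10⁻⁴⁵ / 2.70 × 10²⁵
  = 2.59 × 10⁻⁷⁰ m²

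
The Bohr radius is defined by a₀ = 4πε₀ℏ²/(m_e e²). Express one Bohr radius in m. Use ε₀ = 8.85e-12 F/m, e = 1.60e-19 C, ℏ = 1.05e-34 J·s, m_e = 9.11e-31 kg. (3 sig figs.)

5.26e-11 m

a₀ = 4πε₀ℏ²/(m_e e²)
  = 1.23e-78 / 2.33e-68
  = 5.26e-11 m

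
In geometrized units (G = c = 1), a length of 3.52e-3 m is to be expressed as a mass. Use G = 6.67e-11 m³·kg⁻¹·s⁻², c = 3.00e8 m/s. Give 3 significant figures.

Length → mass via c²/G.
3.52e-3 m × (c²/G) = 4.75e24 kg

4.75e24 kg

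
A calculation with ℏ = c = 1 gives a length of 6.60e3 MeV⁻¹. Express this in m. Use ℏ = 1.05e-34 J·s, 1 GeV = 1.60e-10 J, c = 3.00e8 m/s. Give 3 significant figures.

1.30e-9 m

A length is [E]⁻¹ in ℏ=c=1; restore one factor of ℏc.
1 GeV⁻¹ → ℏc × (1 GeV in J)⁻¹ = 1.97e-16 m.
Convert the energy scale: 6.60e3 MeV⁻¹ = 6.60e6 GeV⁻¹.
Result: 6.60e6 × 1.97e-16 = 1.30e-9 m.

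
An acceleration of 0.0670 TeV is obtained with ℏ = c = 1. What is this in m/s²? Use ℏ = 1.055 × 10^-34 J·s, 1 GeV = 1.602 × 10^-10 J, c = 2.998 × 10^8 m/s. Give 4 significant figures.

Acceleration is [L]/[T]² = c·[E]/ℏ.
1 GeV → c/ℏ × (1 GeV in J) = 4.552 × 10^32 m/s².
Convert the energy scale: 0.0670 TeV = 67 GeV.
Result: 67 × 4.552 × 10^32 = 3.050 × 10^34 m/s².

3.050 × 10^34 m/s²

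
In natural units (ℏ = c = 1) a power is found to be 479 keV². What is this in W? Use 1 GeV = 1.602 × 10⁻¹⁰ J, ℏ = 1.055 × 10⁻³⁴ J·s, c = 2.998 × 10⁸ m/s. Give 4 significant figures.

Power is [E]/[T] = [E]²/ℏ.
1 GeV² → 1/ℏ × (1 GeV in J)² = 2.433 × 10¹⁴ W.
Convert the energy scale: 479 keV² = 4.79 × 10⁻¹⁰ GeV².
Result: 4.79 × 10⁻¹⁰ × 2.433 × 10¹⁴ = 1.165 × 10⁵ W.

1.165 × 10⁵ W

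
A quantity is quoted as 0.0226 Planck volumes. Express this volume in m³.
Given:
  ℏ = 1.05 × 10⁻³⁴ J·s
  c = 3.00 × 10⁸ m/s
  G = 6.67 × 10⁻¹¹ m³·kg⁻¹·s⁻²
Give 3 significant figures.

One Planck volume: V_P = (ℏG/c³)^(3/2) = 4.18 × 10⁻¹⁰⁵ m³.
0.0226 × 4.18 × 10⁻¹⁰⁵ m³ = 9.44 × 10⁻¹⁰⁷ m³

9.44 × 10⁻¹⁰⁷ m³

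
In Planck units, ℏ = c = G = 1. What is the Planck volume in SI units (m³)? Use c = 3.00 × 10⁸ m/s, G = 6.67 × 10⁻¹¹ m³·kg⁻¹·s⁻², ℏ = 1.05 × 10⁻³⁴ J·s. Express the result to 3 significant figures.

From ℏ = c = G = 1 the volume scale is V_P = (ℏG/c³)^(3/2).
  = √(1.75 × 10⁻²⁰⁹)
  = 4.18 × 10⁻¹⁰⁵ m³

4.18 × 10⁻¹⁰⁵ m³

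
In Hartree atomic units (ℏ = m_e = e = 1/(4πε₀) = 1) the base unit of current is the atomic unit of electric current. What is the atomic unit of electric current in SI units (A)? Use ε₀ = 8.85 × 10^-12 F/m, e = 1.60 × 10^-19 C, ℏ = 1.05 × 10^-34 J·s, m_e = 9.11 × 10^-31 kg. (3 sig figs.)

I_au = e E_h/ℏ = m_e e⁵/((4πε₀)²ℏ³)
E_h = 4.38 × 10^-18 J
e·E_h/ℏ = 6.67 × 10^-3 A

6.67 × 10^-3 A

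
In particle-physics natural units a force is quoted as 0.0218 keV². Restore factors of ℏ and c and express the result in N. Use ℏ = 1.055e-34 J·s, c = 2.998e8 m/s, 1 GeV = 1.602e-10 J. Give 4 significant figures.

Force is [E]/[L] = [E]²/(ℏc); restore (ℏc)⁻¹.
1 GeV² → 1/(ℏc) × (1 GeV in J)² = 8.114e5 N.
Convert the energy scale: 0.0218 keV² = 2.18e-14 GeV².
Result: 2.18e-14 × 8.114e5 = 1.769e-8 N.

1.769e-8 N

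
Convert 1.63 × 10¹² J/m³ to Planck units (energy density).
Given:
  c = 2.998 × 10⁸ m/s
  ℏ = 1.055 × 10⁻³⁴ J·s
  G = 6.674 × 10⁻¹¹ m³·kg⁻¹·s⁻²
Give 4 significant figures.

3.519 × 10⁻¹⁰²

Planck energy density: u_P = c⁷/(ℏG²) = 4.632 × 10¹¹³ J/m³.
1.63 × 10¹² / 4.632 × 10¹¹³ = 3.519 × 10⁻¹⁰²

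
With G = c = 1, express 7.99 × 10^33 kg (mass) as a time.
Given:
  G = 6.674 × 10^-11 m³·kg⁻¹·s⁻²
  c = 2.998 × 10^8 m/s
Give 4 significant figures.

Mass → time via G/c³.
7.99 × 10^33 kg × (G/c³) = 0.01979 s

0.01979 s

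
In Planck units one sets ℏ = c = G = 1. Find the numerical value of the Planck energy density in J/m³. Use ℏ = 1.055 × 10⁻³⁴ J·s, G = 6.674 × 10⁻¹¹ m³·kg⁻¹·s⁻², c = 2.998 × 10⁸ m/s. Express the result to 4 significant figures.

4.632 × 10¹¹³ J/m³

u_P = c⁷/(ℏG²)
  = 2.177 × 10⁵⁹ / 4.699 × 10⁻⁵⁵
  = 4.632 × 10¹¹³ J/m³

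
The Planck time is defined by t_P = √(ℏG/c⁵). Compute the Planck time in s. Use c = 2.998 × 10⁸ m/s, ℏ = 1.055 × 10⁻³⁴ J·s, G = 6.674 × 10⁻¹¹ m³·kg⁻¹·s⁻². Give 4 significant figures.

5.392 × 10⁻⁴⁴ s

t_P = √(ℏG/c⁵)
  = √(2.907 × 10⁻⁸⁷)
  = 5.392 × 10⁻⁴⁴ s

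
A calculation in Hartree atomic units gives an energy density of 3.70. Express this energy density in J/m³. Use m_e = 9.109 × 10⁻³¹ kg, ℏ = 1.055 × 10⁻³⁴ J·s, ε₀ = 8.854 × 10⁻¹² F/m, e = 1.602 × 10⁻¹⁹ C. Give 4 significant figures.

One atomic unit of energy density: u_au = E_h/a₀³ = m_e⁴e¹⁰/((4πε₀)⁵ℏ⁸) = 2.929 × 10¹³ J/m³.
3.70 × 2.929 × 10¹³ J/m³ = 1.084 × 10¹⁴ J/m³

1.084 × 10¹⁴ J/m³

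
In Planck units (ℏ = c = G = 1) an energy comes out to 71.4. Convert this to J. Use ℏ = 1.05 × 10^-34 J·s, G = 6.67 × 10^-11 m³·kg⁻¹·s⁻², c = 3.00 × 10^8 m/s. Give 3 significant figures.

1.40 × 10^11 J

One Planck energy: E_P = √(ℏc⁵/G) = 1.96 × 10^9 J.
71.4 × 1.96 × 10^9 J = 1.40 × 10^11 J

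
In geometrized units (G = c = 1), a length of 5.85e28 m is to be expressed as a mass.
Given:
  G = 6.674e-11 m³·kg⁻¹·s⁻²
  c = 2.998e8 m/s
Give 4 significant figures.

7.878e55 kg

Length → mass via c²/G.
5.85e28 m × (c²/G) = 7.878e55 kg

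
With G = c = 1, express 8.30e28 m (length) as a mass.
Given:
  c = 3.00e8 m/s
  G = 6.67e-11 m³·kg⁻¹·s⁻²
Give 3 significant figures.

Length → mass via c²/G.
8.30e28 m × (c²/G) = 1.12e56 kg

1.12e56 kg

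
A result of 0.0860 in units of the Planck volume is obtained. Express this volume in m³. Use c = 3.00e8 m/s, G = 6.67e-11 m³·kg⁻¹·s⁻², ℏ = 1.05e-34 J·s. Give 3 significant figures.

One Planck volume: V_P = (ℏG/c³)^(3/2) = 4.18e-105 m³.
0.0860 × 4.18e-105 m³ = 3.59e-106 m³

3.59e-106 m³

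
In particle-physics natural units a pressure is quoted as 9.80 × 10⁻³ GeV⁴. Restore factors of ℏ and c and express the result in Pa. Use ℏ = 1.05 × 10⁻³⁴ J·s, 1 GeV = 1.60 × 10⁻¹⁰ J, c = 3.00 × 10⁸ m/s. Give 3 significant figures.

2.05 × 10³⁵ Pa

Pressure is [E]/[L]³ = [E]⁴/(ℏc)³.
1 GeV⁴ → 1/(ℏc)³ × (1 GeV in J)⁴ = 2.10 × 10³⁷ Pa.
Result: 9.80 × 10⁻³ × 2.10 × 10³⁷ = 2.05 × 10³⁵ Pa.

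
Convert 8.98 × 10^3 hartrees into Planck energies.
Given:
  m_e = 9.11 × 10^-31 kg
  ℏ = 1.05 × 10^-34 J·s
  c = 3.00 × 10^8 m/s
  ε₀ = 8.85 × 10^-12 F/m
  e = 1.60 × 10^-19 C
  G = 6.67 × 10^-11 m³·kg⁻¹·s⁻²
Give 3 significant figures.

hartree: E_h = m_e e⁴/(4πε₀ℏ)² = 4.38 × 10^-18 J
Planck energy: E_P = √(ℏc⁵/G) = 1.96 × 10^9 J
8.98 × 10^3 × 4.38 × 10^-18 / 1.96 × 10^9 = 2.01 × 10^-23

2.01 × 10^-23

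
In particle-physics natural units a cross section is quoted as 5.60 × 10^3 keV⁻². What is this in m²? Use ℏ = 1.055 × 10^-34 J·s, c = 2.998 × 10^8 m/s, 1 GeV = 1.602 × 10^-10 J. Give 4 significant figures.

2.183 × 10^-16 m²

Area is [L]² = [E]⁻²·(ℏc)²; restore (ℏc)².
1 GeV⁻² → (ℏc)² × (1 GeV in J)⁻² = 3.898 × 10^-32 m².
Convert the energy scale: 5.60 × 10^3 keV⁻² = 5.60 × 10^15 GeV⁻².
Result: 5.60 × 10^15 × 3.898 × 10^-32 = 2.183 × 10^-16 m².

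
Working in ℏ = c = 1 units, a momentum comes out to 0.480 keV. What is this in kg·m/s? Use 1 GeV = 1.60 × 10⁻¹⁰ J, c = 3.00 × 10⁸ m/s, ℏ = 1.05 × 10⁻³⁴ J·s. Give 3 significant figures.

2.56 × 10⁻²⁵ kg·m/s

Momentum is [E]/c; divide by c.
1 GeV → 1/c × (1 GeV in J) = 5.33 × 10⁻¹⁹ kg·m/s.
Convert the energy scale: 0.480 keV = 4.80 × 10⁻⁷ GeV.
Result: 4.80 × 10⁻⁷ × 5.33 × 10⁻¹⁹ = 2.56 × 10⁻²⁵ kg·m/s.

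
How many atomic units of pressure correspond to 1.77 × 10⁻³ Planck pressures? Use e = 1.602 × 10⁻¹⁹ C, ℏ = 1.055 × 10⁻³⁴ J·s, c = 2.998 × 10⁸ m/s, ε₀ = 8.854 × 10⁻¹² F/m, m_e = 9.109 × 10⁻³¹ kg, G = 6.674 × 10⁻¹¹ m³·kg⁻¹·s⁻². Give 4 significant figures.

2.799 × 10⁹⁷

Planck pressure: p_P = c⁷/(ℏG²) = 4.632 × 10¹¹³ Pa
atomic unit of pressure: P_au = E_h/a₀³ = m_e⁴e¹⁰/((4πε₀)⁵ℏ⁸) = 2.929 × 10¹³ Pa
1.77 × 10⁻³ × 4.632 × 10¹¹³ / 2.929 × 10¹³ = 2.799 × 10⁹⁷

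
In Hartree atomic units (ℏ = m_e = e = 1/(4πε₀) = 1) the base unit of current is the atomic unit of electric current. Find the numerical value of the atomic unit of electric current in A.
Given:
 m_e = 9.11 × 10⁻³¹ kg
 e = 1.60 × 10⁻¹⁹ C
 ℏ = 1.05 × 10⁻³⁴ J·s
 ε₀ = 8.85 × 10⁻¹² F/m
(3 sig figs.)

6.67 × 10⁻³ A

I_au = e E_h/ℏ = m_e e⁵/((4πε₀)²ℏ³)
E_h = 4.38 × 10⁻¹⁸ J
e·E_h/ℏ = 6.67 × 10⁻³ A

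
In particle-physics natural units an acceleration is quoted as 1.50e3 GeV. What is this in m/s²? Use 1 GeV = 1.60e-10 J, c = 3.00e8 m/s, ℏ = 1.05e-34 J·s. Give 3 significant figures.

6.86e35 m/s²

Acceleration is [L]/[T]² = c·[E]/ℏ.
1 GeV → c/ℏ × (1 GeV in J) = 4.57e32 m/s².
Result: 1.50e3 × 4.57e32 = 6.86e35 m/s².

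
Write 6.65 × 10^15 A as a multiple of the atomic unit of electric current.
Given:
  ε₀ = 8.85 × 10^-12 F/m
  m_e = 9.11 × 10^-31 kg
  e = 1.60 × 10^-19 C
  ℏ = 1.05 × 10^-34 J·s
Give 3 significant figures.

9.97 × 10^17

atomic unit of electric current: I_au = e E_h/ℏ = m_e e⁵/((4πε₀)²ℏ³) = 6.67 × 10^-3 A.
6.65 × 10^15 / 6.67 × 10^-3 = 9.97 × 10^17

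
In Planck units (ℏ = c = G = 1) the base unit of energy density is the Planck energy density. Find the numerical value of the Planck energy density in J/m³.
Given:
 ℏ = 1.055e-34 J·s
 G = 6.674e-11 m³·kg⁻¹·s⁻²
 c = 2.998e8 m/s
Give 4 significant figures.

4.632e113 J/m³

u_P = c⁷/(ℏG²)
  = 2.177e59 / 4.699e-55
  = 4.632e113 J/m³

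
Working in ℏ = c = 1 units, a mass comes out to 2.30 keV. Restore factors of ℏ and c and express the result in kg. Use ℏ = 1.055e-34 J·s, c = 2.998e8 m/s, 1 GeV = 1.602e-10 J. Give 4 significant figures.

Mass is [E]/c²; divide by c².
1 GeV → 1/c² × (1 GeV in J) = 1.782e-27 kg.
Convert the energy scale: 2.30 keV = 2.30e-6 GeV.
Result: 2.30e-6 × 1.782e-27 = 4.099e-33 kg.

4.099e-33 kg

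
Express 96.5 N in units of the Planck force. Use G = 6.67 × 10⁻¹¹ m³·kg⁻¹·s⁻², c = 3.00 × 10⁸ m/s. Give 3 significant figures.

7.95 × 10⁻⁴³

Planck force: F_P = c⁴/G = 1.21 × 10⁴⁴ N.
96.5 / 1.21 × 10⁴⁴ = 7.95 × 10⁻⁴³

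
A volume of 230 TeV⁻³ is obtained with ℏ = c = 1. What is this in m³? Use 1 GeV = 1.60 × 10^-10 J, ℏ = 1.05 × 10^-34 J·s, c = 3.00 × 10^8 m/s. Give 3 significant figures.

1.76 × 10^-54 m³

Volume is [L]³ = [E]⁻³·(ℏc)³.
1 GeV⁻³ → (ℏc)³ × (1 GeV in J)⁻³ = 7.63 × 10^-48 m³.
Convert the energy scale: 230 TeV⁻³ = 2.30 × 10^-7 GeV⁻³.
Result: 2.30 × 10^-7 × 7.63 × 10^-48 = 1.76 × 10^-54 m³.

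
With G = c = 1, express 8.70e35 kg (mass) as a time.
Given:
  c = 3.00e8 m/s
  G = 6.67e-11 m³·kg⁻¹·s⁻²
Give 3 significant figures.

2.15 s

Mass → time via G/c³.
8.70e35 kg × (G/c³) = 2.15 s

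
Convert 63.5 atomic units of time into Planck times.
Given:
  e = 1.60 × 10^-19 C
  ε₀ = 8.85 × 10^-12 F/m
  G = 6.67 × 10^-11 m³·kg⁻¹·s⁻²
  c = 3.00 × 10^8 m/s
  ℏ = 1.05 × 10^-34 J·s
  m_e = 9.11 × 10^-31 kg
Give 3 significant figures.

2.84 × 10^28

atomic unit of time: τ_au = (4πε₀)²ℏ³/(m_e e⁴) = 2.40 × 10^-17 s
Planck time: t_P = √(ℏG/c⁵) = 5.37 × 10^-44 s
63.5 × 2.40 × 10^-17 / 5.37 × 10^-44 = 2.84 × 10^28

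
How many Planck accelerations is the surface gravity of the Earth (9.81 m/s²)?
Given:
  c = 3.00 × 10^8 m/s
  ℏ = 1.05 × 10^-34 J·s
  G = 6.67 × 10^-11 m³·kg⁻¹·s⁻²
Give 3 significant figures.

Planck acceleration: a_P = √(c⁷/(ℏG)) = 5.59 × 10^51 m/s².
9.81 / 5.59 × 10^51 = 1.76 × 10^-51

1.76 × 10^-51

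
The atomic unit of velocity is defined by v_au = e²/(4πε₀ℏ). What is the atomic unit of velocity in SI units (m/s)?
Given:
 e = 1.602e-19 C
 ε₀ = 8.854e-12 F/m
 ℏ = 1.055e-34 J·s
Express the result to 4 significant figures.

2.186e6 m/s

v_au = e²/(4πε₀ℏ)
  = 2.566e-38 / 1.174e-44
  = 2.186e6 m/s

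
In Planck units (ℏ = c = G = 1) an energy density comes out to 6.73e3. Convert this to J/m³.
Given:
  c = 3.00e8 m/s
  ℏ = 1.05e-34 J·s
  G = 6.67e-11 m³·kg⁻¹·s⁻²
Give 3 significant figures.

One Planck energy density: u_P = c⁷/(ℏG²) = 4.68e113 J/m³.
6.73e3 × 4.68e113 J/m³ = 3.15e117 J/m³

3.15e117 J/m³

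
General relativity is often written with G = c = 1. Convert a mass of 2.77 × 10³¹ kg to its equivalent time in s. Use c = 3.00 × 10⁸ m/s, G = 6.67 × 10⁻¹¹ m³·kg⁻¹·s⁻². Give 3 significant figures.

Mass → time via G/c³.
2.77 × 10³¹ kg × (G/c³) = 6.84 × 10⁻⁵ s

6.84 × 10⁻⁵ s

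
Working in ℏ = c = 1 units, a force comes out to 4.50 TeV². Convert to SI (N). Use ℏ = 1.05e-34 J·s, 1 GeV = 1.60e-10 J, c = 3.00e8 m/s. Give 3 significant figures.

Force is [E]/[L] = [E]²/(ℏc); restore (ℏc)⁻¹.
1 GeV² → 1/(ℏc) × (1 GeV in J)² = 8.13e5 N.
Convert the energy scale: 4.50 TeV² = 4.50e6 GeV².
Result: 4.50e6 × 8.13e5 = 3.66e12 N.

3.66e12 N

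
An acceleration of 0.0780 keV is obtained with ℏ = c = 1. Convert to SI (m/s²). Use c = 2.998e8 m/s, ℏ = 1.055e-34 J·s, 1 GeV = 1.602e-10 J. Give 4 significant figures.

Acceleration is [L]/[T]² = c·[E]/ℏ.
1 GeV → c/ℏ × (1 GeV in J) = 4.552e32 m/s².
Convert the energy scale: 0.0780 keV = 7.80e-8 GeV.
Result: 7.80e-8 × 4.552e32 = 3.551e25 m/s².

3.551e25 m/s²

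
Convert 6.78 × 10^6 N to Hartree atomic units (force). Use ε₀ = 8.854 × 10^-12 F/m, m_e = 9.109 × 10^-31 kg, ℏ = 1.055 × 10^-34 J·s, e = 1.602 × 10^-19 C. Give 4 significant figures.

8.248 × 10^13

atomic unit of force: F_au = E_h/a₀ = m_e²e⁶/((4πε₀)³ℏ⁴) = 8.220 × 10^-8 N.
6.78 × 10^6 / 8.220 × 10^-8 = 8.248 × 10^13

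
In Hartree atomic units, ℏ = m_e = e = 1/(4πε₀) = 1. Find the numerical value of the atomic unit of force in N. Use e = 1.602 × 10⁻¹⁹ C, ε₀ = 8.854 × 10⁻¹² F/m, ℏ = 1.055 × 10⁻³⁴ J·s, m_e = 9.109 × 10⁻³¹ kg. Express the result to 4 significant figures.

Dimensional analysis gives F_au = E_h/a₀ = m_e²e⁶/((4πε₀)³ℏ⁴).
E_h = 4.354 × 10⁻¹⁸ J
a₀ = 5.297 × 10⁻¹¹ m
E_h/a₀ = 8.220 × 10⁻⁸ N

8.220 × 10⁻⁸ N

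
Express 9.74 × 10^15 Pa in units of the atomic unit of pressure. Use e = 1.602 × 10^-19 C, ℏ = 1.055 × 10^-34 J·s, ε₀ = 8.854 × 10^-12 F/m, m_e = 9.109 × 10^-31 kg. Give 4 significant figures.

332.5

atomic unit of pressure: P_au = E_h/a₀³ = m_e⁴e¹⁰/((4πε₀)⁵ℏ⁸) = 2.929 × 10^13 Pa.
9.74 × 10^15 / 2.929 × 10^13 = 332.5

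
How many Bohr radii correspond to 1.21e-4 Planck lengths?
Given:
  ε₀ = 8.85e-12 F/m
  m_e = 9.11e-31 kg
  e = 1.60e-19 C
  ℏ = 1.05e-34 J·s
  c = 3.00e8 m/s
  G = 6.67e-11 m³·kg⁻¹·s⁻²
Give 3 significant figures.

Planck length: ℓ_P = √(ℏG/c³) = 1.61e-35 m
Bohr radius: a₀ = 4πε₀ℏ²/(m_e e²) = 5.26e-11 m
1.21e-4 × 1.61e-35 / 5.26e-11 = 3.71e-29

3.71e-29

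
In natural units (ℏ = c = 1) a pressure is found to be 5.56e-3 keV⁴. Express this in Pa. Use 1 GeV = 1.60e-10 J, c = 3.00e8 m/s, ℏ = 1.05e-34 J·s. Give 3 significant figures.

Pressure is [E]/[L]³ = [E]⁴/(ℏc)³.
1 GeV⁴ → 1/(ℏc)³ × (1 GeV in J)⁴ = 2.10e37 Pa.
Convert the energy scale: 5.56e-3 keV⁴ = 5.56e-27 GeV⁴.
Result: 5.56e-27 × 2.10e37 = 1.17e11 Pa.

1.17e11 Pa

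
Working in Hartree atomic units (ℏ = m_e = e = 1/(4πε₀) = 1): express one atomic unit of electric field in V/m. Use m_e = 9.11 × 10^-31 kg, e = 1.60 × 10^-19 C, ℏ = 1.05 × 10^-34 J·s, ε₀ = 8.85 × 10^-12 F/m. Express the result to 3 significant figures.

The unique combination of the constants set to 1 with dimensions of electric field is E_au = E_h/(e a₀) = m_e²e⁵/((4πε₀)³ℏ⁴).
E_h = 4.38 × 10^-18 J
a₀ = 5.26 × 10^-11 m
E_h/(e·a₀) = 5.20 × 10^11 V/m

5.20 × 10^11 V/m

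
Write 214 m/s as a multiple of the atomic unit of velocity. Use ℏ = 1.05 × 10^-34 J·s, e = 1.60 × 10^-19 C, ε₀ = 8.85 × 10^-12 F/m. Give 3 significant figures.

9.76 × 10^-5

atomic unit of velocity: v_au = e²/(4πε₀ℏ) = 2.19 × 10^6 m/s.
214 / 2.19 × 10^6 = 9.76 × 10^-5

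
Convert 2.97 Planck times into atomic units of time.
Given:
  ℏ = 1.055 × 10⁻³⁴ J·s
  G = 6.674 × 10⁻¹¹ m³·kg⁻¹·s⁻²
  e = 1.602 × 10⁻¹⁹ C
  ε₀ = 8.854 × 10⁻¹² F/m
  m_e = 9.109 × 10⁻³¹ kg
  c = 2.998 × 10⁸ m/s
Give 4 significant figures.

6.609 × 10⁻²⁷

Planck time: t_P = √(ℏG/c⁵) = 5.392 × 10⁻⁴⁴ s
atomic unit of time: τ_au = (4πε₀)²ℏ³/(m_e e⁴) = 2.423 × 10⁻¹⁷ s
2.97 × 5.392 × 10⁻⁴⁴ / 2.423 × 10⁻¹⁷ = 6.609 × 10⁻²⁷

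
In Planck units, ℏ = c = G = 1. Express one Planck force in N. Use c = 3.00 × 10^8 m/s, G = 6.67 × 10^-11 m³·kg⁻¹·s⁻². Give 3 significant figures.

1.21 × 10^44 N

The unique combination of the constants set to 1 with dimensions of force is F_P = c⁴/G.
  = 8.10 × 10^33 / 6.67 × 10^-11
  = 1.21 × 10^44 N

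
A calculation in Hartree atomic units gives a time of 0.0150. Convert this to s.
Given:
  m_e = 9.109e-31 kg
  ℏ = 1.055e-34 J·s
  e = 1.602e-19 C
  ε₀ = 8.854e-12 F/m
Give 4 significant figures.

One atomic unit of time: τ_au = (4πε₀)²ℏ³/(m_e e⁴) = 2.423e-17 s.
0.0150 × 2.423e-17 s = 3.634e-19 s

3.634e-19 s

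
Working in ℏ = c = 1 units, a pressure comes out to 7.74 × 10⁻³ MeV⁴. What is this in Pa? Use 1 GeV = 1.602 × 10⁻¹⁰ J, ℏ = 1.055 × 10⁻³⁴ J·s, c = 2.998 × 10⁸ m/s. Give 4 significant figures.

Pressure is [E]/[L]³ = [E]⁴/(ℏc)³.
1 GeV⁴ → 1/(ℏc)³ × (1 GeV in J)⁴ = 2.082 × 10³⁷ Pa.
Convert the energy scale: 7.74 × 10⁻³ MeV⁴ = 7.74 × 10⁻¹⁵ GeV⁴.
Result: 7.74 × 10⁻¹⁵ × 2.082 × 10³⁷ = 1.611 × 10²³ Pa.

1.611 × 10²³ Pa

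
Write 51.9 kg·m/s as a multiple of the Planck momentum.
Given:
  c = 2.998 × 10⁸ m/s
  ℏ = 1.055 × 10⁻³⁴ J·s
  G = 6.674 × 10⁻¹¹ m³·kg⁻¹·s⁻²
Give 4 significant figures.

Planck momentum: p_P = √(ℏc³/G) = 6.527 kg·m/s.
51.9 / 6.527 = 7.952

7.952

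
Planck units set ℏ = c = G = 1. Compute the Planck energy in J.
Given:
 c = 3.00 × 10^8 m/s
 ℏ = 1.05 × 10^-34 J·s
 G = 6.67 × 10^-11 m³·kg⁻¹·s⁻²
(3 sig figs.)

The unique combination of the constants set to 1 with dimensions of energy is E_P = √(ℏc⁵/G).
  = √(3.83 × 10^18)
  = 1.96 × 10^9 J

1.96 × 10^9 J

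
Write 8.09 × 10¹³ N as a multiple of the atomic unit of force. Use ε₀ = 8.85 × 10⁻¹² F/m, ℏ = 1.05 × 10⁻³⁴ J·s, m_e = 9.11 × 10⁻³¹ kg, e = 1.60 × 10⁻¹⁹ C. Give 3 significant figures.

9.71 × 10²⁰

atomic unit of force: F_au = E_h/a₀ = m_e²e⁶/((4πε₀)³ℏ⁴) = 8.33 × 10⁻⁸ N.
8.09 × 10¹³ / 8.33 × 10⁻⁸ = 9.71 × 10²⁰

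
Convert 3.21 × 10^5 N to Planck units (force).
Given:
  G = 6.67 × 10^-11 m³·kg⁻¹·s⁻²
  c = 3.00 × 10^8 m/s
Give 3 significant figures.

2.64 × 10^-39

Planck force: F_P = c⁴/G = 1.21 × 10^44 N.
3.21 × 10^5 / 1.21 × 10^44 = 2.64 × 10^-39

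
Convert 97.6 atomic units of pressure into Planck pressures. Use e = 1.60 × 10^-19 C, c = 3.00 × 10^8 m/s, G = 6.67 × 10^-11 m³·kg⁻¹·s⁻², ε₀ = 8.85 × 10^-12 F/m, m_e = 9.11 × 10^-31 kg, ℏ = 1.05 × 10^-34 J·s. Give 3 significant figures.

atomic unit of pressure: P_au = E_h/a₀³ = m_e⁴e¹⁰/((4πε₀)⁵ℏ⁸) = 3.01 × 10^13 Pa
Planck pressure: p_P = c⁷/(ℏG²) = 4.68 × 10^113 Pa
97.6 × 3.01 × 10^13 / 4.68 × 10^113 = 6.28 × 10^-99

6.28 × 10^-99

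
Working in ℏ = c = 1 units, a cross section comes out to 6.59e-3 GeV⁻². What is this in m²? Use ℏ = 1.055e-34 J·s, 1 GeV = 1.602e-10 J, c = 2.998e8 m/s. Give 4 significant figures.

Area is [L]² = [E]⁻²·(ℏc)²; restore (ℏc)².
1 GeV⁻² → (ℏc)² × (1 GeV in J)⁻² = 3.898e-32 m².
Result: 6.59e-3 × 3.898e-32 = 2.569e-34 m².

2.569e-34 m²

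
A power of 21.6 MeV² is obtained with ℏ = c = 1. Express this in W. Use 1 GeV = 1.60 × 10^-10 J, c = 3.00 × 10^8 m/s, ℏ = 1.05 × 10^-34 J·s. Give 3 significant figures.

5.27 × 10^9 W

Power is [E]/[T] = [E]²/ℏ.
1 GeV² → 1/ℏ × (1 GeV in J)² = 2.44 × 10^14 W.
Convert the energy scale: 21.6 MeV² = 2.16 × 10^-5 GeV².
Result: 2.16 × 10^-5 × 2.44 × 10^14 = 5.27 × 10^9 W.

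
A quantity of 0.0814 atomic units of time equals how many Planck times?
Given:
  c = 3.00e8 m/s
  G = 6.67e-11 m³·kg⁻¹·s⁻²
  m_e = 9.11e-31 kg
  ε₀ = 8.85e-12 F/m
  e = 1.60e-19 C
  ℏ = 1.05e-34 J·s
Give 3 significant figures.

atomic unit of time: τ_au = (4πε₀)²ℏ³/(m_e e⁴) = 2.40e-17 s
Planck time: t_P = √(ℏG/c⁵) = 5.37e-44 s
0.0814 × 2.40e-17 / 5.37e-44 = 3.64e25

3.64e25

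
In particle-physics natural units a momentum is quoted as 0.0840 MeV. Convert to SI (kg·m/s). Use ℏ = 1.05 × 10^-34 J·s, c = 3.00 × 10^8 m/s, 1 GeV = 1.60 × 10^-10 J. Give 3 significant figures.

4.48 × 10^-23 kg·m/s

Momentum is [E]/c; divide by c.
1 GeV → 1/c × (1 GeV in J) = 5.33 × 10^-19 kg·m/s.
Convert the energy scale: 0.0840 MeV = 8.40 × 10^-5 GeV.
Result: 8.40 × 10^-5 × 5.33 × 10^-19 = 4.48 × 10^-23 kg·m/s.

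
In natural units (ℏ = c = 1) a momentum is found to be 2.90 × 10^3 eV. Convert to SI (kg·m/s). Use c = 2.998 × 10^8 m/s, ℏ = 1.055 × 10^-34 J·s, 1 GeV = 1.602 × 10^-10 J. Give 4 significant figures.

Momentum is [E]/c; divide by c.
1 GeV → 1/c × (1 GeV in J) = 5.344 × 10^-19 kg·m/s.
Convert the energy scale: 2.90 × 10^3 eV = 2.90 × 10^-6 GeV.
Result: 2.90 × 10^-6 × 5.344 × 10^-19 = 1.550 × 10^-24 kg·m/s.

1.550 × 10^-24 kg·m/s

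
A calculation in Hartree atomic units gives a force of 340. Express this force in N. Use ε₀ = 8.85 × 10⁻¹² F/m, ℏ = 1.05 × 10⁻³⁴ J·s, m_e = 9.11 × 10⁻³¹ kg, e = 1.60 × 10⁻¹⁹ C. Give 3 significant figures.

One atomic unit of force: F_au = E_h/a₀ = m_e²e⁶/((4πε₀)³ℏ⁴) = 8.33 × 10⁻⁸ N.
340 × 8.33 × 10⁻⁸ N = 2.83 × 10⁻⁵ N

2.83 × 10⁻⁵ N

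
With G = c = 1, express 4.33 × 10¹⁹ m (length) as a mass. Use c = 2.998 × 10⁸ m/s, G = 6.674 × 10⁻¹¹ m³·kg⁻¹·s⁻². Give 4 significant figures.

5.831 × 10⁴⁶ kg

Length → mass via c²/G.
4.33 × 10¹⁹ m × (c²/G) = 5.831 × 10⁴⁶ kg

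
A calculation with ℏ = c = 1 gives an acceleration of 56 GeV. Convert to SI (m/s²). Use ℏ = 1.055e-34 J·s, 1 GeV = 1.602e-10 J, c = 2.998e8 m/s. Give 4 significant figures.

2.549e34 m/s²

Acceleration is [L]/[T]² = c·[E]/ℏ.
1 GeV → c/ℏ × (1 GeV in J) = 4.552e32 m/s².
Result: 56 × 4.552e32 = 2.549e34 m/s².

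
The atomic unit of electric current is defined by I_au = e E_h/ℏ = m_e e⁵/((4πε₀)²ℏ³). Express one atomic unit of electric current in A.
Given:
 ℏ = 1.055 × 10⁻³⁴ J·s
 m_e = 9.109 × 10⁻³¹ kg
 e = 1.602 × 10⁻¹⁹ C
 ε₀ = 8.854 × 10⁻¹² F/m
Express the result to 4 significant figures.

I_au = e E_h/ℏ = m_e e⁵/((4πε₀)²ℏ³)
E_h = 4.354 × 10⁻¹⁸ J
e·E_h/ℏ = 6.612 × 10⁻³ A

6.612 × 10⁻³ A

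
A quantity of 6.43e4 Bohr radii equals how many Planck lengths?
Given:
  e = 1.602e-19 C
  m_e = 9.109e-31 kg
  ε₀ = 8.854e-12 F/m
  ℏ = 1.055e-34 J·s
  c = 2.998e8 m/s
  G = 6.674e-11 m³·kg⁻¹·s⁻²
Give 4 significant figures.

2.107e29

Bohr radius: a₀ = 4πε₀ℏ²/(m_e e²) = 5.297e-11 m
Planck length: ℓ_P = √(ℏG/c³) = 1.616e-35 m
6.43e4 × 5.297e-11 / 1.616e-35 = 2.107e29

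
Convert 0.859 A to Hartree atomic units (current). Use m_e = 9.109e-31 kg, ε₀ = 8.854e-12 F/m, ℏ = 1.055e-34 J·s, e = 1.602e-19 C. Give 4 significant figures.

129.9

atomic unit of electric current: I_au = e E_h/ℏ = m_e e⁵/((4πε₀)²ℏ³) = 6.612e-3 A.
0.859 / 6.612e-3 = 129.9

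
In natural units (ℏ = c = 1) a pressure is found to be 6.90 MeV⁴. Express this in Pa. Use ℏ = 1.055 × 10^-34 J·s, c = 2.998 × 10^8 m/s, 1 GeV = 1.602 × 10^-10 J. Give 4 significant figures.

Pressure is [E]/[L]³ = [E]⁴/(ℏc)³.
1 GeV⁴ → 1/(ℏc)³ × (1 GeV in J)⁴ = 2.082 × 10^37 Pa.
Convert the energy scale: 6.90 MeV⁴ = 6.90 × 10^-12 GeV⁴.
Result: 6.90 × 10^-12 × 2.082 × 10^37 = 1.436 × 10^26 Pa.

1.436 × 10^26 Pa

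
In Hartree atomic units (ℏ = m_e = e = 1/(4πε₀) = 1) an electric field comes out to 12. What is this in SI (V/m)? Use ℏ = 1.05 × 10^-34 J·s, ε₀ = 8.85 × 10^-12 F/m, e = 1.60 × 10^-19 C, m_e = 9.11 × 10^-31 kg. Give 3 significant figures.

One atomic unit of electric field: E_au = E_h/(e a₀) = m_e²e⁵/((4πε₀)³ℏ⁴) = 5.20 × 10^11 V/m.
12 × 5.20 × 10^11 V/m = 6.25 × 10^12 V/m

6.25 × 10^12 V/m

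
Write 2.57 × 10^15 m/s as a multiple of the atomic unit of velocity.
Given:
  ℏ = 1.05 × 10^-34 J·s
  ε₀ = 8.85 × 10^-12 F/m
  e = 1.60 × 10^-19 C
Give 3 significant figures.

1.17 × 10^9

atomic unit of velocity: v_au = e²/(4πε₀ℏ) = 2.19 × 10^6 m/s.
2.57 × 10^15 / 2.19 × 10^6 = 1.17 × 10^9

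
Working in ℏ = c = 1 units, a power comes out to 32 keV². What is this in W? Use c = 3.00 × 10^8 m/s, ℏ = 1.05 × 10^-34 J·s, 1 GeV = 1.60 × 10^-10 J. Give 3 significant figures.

7.80 × 10^3 W

Power is [E]/[T] = [E]²/ℏ.
1 GeV² → 1/ℏ × (1 GeV in J)² = 2.44 × 10^14 W.
Convert the energy scale: 32 keV² = 3.20 × 10^-11 GeV².
Result: 3.20 × 10^-11 × 2.44 × 10^14 = 7.80 × 10^3 W.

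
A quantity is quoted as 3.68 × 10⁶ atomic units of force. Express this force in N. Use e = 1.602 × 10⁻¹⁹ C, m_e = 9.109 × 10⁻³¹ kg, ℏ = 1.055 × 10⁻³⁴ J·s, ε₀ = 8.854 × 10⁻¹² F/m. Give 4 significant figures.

0.3025 N

One atomic unit of force: F_au = E_h/a₀ = m_e²e⁶/((4πε₀)³ℏ⁴) = 8.220 × 10⁻⁸ N.
3.68 × 10⁶ × 8.220 × 10⁻⁸ N = 0.3025 N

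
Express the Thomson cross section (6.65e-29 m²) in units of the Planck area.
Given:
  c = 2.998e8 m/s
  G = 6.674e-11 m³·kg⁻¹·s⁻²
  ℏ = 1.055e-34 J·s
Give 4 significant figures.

2.545e41

Planck area: A_P = ℏG/c³ = 2.613e-70 m².
6.65e-29 / 2.613e-70 = 2.545e41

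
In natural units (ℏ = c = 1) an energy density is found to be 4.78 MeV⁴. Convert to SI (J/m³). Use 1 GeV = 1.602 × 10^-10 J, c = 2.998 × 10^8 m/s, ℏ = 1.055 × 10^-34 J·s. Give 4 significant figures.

9.950 × 10^25 J/m³

[E]/[L]³ = [E]⁴/(ℏc)³; restore (ℏc)⁻³.
1 GeV⁴ → 1/(ℏc)³ × (1 GeV in J)⁴ = 2.082 × 10^37 J/m³.
Convert the energy scale: 4.78 MeV⁴ = 4.78 × 10^-12 GeV⁴.
Result: 4.78 × 10^-12 × 2.082 × 10^37 = 9.950 × 10^25 J/m³.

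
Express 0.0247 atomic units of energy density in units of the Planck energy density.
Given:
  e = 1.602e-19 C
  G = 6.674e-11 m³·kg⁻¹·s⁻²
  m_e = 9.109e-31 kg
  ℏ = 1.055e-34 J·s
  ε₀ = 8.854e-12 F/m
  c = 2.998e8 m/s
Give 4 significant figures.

1.562e-102

atomic unit of energy density: u_au = E_h/a₀³ = m_e⁴e¹⁰/((4πε₀)⁵ℏ⁸) = 2.929e13 J/m³
Planck energy density: u_P = c⁷/(ℏG²) = 4.632e113 J/m³
0.0247 × 2.929e13 / 4.632e113 = 1.562e-102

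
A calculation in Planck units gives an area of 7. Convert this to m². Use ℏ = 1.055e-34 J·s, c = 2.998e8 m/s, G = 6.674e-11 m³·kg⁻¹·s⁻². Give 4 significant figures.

1.829e-69 m²

One Planck area: A_P = ℏG/c³ = 2.613e-70 m².
7 × 2.613e-70 m² = 1.829e-69 m²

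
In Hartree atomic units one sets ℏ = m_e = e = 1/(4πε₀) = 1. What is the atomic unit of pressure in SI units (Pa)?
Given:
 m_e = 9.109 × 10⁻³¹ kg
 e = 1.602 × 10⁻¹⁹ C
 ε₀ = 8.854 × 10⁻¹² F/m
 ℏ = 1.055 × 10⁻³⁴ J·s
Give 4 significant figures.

2.929 × 10¹³ Pa

P_au = E_h/a₀³ = m_e⁴e¹⁰/((4πε₀)⁵ℏ⁸)
E_h = 4.354 × 10⁻¹⁸ J
a₀ = 5.297 × 10⁻¹¹ m
E_h/a₀³ = 2.929 × 10¹³ Pa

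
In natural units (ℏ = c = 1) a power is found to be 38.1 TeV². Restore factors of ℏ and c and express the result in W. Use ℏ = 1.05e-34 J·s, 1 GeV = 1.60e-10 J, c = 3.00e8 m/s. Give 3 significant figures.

9.29e21 W

Power is [E]/[T] = [E]²/ℏ.
1 GeV² → 1/ℏ × (1 GeV in J)² = 2.44e14 W.
Convert the energy scale: 38.1 TeV² = 3.81e7 GeV².
Result: 3.81e7 × 2.44e14 = 9.29e21 W.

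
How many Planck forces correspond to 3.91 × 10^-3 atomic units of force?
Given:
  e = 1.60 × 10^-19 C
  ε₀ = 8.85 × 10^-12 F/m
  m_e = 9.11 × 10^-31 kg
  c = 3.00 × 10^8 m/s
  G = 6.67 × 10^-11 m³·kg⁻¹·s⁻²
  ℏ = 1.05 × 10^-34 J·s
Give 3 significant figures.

2.68 × 10^-54

atomic unit of force: F_au = E_h/a₀ = m_e²e⁶/((4πε₀)³ℏ⁴) = 8.33 × 10^-8 N
Planck force: F_P = c⁴/G = 1.21 × 10^44 N
3.91 × 10^-3 × 8.33 × 10^-8 / 1.21 × 10^44 = 2.68 × 10^-54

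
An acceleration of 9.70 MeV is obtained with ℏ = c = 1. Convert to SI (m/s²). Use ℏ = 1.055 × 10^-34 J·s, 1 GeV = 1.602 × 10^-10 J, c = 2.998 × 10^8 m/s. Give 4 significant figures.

Acceleration is [L]/[T]² = c·[E]/ℏ.
1 GeV → c/ℏ × (1 GeV in J) = 4.552 × 10^32 m/s².
Convert the energy scale: 9.70 MeV = 9.70 × 10^-3 GeV.
Result: 9.70 × 10^-3 × 4.552 × 10^32 = 4.416 × 10^30 m/s².

4.416 × 10^30 m/s²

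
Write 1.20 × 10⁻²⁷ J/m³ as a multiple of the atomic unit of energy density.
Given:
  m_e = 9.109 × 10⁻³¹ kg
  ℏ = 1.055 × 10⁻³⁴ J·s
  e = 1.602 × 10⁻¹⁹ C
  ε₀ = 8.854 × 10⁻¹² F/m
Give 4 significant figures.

4.097 × 10⁻⁴¹

atomic unit of energy density: u_au = E_h/a₀³ = m_e⁴e¹⁰/((4πε₀)⁵ℏ⁸) = 2.929 × 10¹³ J/m³.
1.20 × 10⁻²⁷ / 2.929 × 10¹³ = 4.097 × 10⁻⁴¹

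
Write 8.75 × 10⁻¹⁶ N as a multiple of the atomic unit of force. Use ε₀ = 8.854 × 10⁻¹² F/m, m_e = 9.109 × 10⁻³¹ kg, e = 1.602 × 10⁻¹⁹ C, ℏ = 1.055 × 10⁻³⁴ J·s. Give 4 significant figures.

atomic unit of force: F_au = E_h/a₀ = m_e²e⁶/((4πε₀)³ℏ⁴) = 8.220 × 10⁻⁸ N.
8.75 × 10⁻¹⁶ / 8.220 × 10⁻⁸ = 1.065 × 10⁻⁸

1.065 × 10⁻⁸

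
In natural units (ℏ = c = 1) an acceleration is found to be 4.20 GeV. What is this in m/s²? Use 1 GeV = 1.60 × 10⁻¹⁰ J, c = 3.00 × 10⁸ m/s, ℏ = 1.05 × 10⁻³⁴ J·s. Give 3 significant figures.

1.92 × 10³³ m/s²

Acceleration is [L]/[T]² = c·[E]/ℏ.
1 GeV → c/ℏ × (1 GeV in J) = 4.57 × 10³² m/s².
Result: 4.20 × 4.57 × 10³² = 1.92 × 10³³ m/s².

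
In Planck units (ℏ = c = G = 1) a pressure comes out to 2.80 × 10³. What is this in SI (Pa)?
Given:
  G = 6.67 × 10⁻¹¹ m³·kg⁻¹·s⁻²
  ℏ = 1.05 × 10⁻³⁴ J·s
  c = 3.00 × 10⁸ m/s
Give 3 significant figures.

One Planck pressure: p_P = c⁷/(ℏG²) = 4.68 × 10¹¹³ Pa.
2.80 × 10³ × 4.68 × 10¹¹³ Pa = 1.31 × 10¹¹⁷ Pa

1.31 × 10¹¹⁷ Pa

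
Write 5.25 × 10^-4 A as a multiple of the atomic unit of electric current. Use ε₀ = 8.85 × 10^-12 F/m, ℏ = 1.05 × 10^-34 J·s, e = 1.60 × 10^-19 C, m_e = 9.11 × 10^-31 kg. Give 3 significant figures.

atomic unit of electric current: I_au = e E_h/ℏ = m_e e⁵/((4πε₀)²ℏ³) = 6.67 × 10^-3 A.
5.25 × 10^-4 / 6.67 × 10^-3 = 0.0787

0.0787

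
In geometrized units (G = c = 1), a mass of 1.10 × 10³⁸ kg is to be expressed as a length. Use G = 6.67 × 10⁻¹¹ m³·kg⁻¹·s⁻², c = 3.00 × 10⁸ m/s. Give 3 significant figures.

8.15 × 10¹⁰ m

In G = c = 1 units mass has dimensions of length; the conversion factor is G/c².
1.10 × 10³⁸ kg × (G/c²) = 8.15 × 10¹⁰ m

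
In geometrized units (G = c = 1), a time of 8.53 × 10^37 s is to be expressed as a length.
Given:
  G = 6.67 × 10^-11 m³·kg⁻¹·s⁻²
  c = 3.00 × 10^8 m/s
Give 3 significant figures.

Time → length via c.
8.53 × 10^37 s × (c) = 2.56 × 10^46 m

2.56 × 10^46 m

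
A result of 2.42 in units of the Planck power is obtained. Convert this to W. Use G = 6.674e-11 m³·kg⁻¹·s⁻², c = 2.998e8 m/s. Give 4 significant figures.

8.782e52 W

One Planck power: P_P = c⁵/G = 3.629e52 W.
2.42 × 3.629e52 W = 8.782e52 W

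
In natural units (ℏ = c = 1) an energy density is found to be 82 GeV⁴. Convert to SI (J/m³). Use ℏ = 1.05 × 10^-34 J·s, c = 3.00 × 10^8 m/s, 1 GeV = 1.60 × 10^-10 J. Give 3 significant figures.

[E]/[L]³ = [E]⁴/(ℏc)³; restore (ℏc)⁻³.
1 GeV⁴ → 1/(ℏc)³ × (1 GeV in J)⁴ = 2.10 × 10^37 J/m³.
Result: 82 × 2.10 × 10^37 = 1.72 × 10^39 J/m³.

1.72 × 10^39 J/m³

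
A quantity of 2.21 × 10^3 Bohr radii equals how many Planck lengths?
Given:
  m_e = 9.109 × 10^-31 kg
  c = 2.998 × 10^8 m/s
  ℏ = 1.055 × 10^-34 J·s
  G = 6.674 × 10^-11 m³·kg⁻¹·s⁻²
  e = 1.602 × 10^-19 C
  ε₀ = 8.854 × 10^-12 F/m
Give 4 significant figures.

7.242 × 10^27

Bohr radius: a₀ = 4πε₀ℏ²/(m_e e²) = 5.297 × 10^-11 m
Planck length: ℓ_P = √(ℏG/c³) = 1.616 × 10^-35 m
2.21 × 10^3 × 5.297 × 10^-11 / 1.616 × 10^-35 = 7.242 × 10^27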